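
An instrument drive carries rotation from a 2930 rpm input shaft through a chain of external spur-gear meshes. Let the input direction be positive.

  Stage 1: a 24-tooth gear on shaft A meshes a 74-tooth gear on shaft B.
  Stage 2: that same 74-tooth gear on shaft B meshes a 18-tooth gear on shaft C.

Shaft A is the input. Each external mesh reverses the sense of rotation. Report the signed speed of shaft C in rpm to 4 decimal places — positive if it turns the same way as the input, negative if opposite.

Stage 1 [24T→74T]: ω = 2930.0000×24/74 = 950.2703 rpm, dir flips to −; running = −950.2703
Stage 2 [74T→18T]: ω = 950.2703×74/18 = 3906.6667 rpm, dir flips to +; running = +3906.6667

+3906.6667 rpm (same as input, |ω| = 3906.6667 rpm)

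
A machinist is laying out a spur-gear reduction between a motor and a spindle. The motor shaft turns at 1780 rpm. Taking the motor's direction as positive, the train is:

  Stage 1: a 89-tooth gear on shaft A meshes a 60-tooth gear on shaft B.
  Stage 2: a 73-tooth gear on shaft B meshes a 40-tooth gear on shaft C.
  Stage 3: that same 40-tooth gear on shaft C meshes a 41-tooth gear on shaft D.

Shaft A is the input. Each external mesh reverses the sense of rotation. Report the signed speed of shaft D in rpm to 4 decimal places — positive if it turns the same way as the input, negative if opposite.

Stage 1 [89T→60T]: ω = 1780.0000×89/60 = 2640.3333 rpm, dir flips to −; running = −2640.3333
Stage 2 [73T→40T]: ω = 2640.3333×73/40 = 4818.6083 rpm, dir flips to +; running = +4818.6083
Stage 3 [40T→41T]: ω = 4818.6083×40/41 = 4701.0813 rpm, dir flips to −; running = −4701.0813

-4701.0813 rpm (opposite to input, |ω| = 4701.0813 rpm)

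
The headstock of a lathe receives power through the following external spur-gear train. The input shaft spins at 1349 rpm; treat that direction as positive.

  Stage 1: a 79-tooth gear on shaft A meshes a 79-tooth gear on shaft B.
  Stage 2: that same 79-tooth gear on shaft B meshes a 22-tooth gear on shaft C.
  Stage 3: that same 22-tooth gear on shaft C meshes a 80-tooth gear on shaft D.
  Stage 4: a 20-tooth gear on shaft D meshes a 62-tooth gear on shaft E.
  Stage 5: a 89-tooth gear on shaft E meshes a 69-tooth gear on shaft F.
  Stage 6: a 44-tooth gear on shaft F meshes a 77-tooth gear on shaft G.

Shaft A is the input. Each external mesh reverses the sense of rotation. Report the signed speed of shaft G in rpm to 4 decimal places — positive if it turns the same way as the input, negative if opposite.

Stage 1 [79T→79T]: ω = 1349.0000×79/79 = 1349.0000 rpm, dir flips to −; running = −1349.0000
Stage 2 [79T→22T]: ω = 1349.0000×79/22 = 4844.1364 rpm, dir flips to +; running = +4844.1364
Stage 3 [22T→80T]: ω = 4844.1364×22/80 = 1332.1375 rpm, dir flips to −; running = −1332.1375
Stage 4 [20T→62T]: ω = 1332.1375×20/62 = 429.7218 rpm, dir flips to +; running = +429.7218
Stage 5 [89T→69T]: ω = 429.7218×89/69 = 554.2788 rpm, dir flips to −; running = −554.2788
Stage 6 [44T→77T]: ω = 554.2788×44/77 = 316.7307 rpm, dir flips to +; running = +316.7307

+316.7307 rpm (same as input, |ω| = 316.7307 rpm)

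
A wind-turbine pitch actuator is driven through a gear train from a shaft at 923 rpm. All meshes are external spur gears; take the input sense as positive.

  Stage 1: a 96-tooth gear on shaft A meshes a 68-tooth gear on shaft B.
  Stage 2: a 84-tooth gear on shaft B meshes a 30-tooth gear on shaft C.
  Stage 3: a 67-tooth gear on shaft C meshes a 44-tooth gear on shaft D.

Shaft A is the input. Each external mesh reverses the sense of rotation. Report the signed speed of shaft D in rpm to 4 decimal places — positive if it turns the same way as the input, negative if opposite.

-5555.7690 rpm (opposite to input, |ω| = 5555.7690 rpm)

Stage 1 [96T→68T]: ω = 923.0000×96/68 = 1303.0588 rpm, dir flips to −; running = −1303.0588
Stage 2 [84T→30T]: ω = 1303.0588×84/30 = 3648.5647 rpm, dir flips to +; running = +3648.5647
Stage 3 [67T→44T]: ω = 3648.5647×67/44 = 5555.7690 rpm, dir flips to −; running = −5555.7690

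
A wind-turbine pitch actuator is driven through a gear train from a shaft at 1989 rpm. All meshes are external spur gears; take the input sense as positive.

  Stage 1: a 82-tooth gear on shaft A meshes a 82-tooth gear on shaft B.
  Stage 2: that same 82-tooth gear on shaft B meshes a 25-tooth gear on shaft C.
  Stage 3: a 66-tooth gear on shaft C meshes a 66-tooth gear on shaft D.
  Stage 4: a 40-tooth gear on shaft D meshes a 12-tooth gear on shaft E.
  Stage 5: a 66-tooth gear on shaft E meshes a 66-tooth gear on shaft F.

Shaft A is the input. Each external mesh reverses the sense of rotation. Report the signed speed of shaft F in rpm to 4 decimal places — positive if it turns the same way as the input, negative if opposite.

Stage 1 [82T→82T]: ω = 1989.0000×82/82 = 1989.0000 rpm, dir flips to −; running = −1989.0000
Stage 2 [82T→25T]: ω = 1989.0000×82/25 = 6523.9200 rpm, dir flips to +; running = +6523.9200
Stage 3 [66T→66T]: ω = 6523.9200×66/66 = 6523.9200 rpm, dir flips to −; running = −6523.9200
Stage 4 [40T→12T]: ω = 6523.9200×40/12 = 21746.4000 rpm, dir flips to +; running = +21746.4000
Stage 5 [66T→66T]: ω = 21746.4000×66/66 = 21746.4000 rpm, dir flips to −; running = −21746.4000

-21746.4000 rpm (opposite to input, |ω| = 21746.4000 rpm)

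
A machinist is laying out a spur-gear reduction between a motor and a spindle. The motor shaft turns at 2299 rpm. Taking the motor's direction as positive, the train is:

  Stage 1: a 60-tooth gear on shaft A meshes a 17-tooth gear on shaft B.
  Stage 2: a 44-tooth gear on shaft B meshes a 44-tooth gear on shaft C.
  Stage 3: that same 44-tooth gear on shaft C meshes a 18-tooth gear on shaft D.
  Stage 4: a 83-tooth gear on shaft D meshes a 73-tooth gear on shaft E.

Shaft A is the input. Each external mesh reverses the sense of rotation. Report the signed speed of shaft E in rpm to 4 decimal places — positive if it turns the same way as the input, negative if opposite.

+22551.5659 rpm (same as input, |ω| = 22551.5659 rpm)

Stage 1 [60T→17T]: ω = 2299.0000×60/17 = 8114.1176 rpm, dir flips to −; running = −8114.1176
Stage 2 [44T→44T]: ω = 8114.1176×44/44 = 8114.1176 rpm, dir flips to +; running = +8114.1176
Stage 3 [44T→18T]: ω = 8114.1176×44/18 = 19834.5098 rpm, dir flips to −; running = −19834.5098
Stage 4 [83T→73T]: ω = 19834.5098×83/73 = 22551.5659 rpm, dir flips to +; running = +22551.5659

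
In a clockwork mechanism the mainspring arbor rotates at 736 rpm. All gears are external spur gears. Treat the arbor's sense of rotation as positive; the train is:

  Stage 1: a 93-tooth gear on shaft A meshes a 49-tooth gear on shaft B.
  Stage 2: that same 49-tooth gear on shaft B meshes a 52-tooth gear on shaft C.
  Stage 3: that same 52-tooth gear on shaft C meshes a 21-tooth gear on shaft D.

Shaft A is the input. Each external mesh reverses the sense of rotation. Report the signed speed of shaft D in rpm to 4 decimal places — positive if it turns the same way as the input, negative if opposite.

Stage 1 [93T→49T]: ω = 736.0000×93/49 = 1396.8980 rpm, dir flips to −; running = −1396.8980
Stage 2 [49T→52T]: ω = 1396.8980×49/52 = 1316.3077 rpm, dir flips to +; running = +1316.3077
Stage 3 [52T→21T]: ω = 1316.3077×52/21 = 3259.4286 rpm, dir flips to −; running = −3259.4286

-3259.4286 rpm (opposite to input, |ω| = 3259.4286 rpm)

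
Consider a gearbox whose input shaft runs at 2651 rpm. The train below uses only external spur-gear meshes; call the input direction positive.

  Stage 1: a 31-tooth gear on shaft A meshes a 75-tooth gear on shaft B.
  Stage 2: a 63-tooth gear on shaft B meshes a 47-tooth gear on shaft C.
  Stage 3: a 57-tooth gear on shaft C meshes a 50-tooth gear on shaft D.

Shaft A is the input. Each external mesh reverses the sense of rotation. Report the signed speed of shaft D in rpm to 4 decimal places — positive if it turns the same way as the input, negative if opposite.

-1674.3942 rpm (opposite to input, |ω| = 1674.3942 rpm)

Stage 1 [31T→75T]: ω = 2651.0000×31/75 = 1095.7467 rpm, dir flips to −; running = −1095.7467
Stage 2 [63T→47T]: ω = 1095.7467×63/47 = 1468.7668 rpm, dir flips to +; running = +1468.7668
Stage 3 [57T→50T]: ω = 1468.7668×57/50 = 1674.3942 rpm, dir flips to −; running = −1674.3942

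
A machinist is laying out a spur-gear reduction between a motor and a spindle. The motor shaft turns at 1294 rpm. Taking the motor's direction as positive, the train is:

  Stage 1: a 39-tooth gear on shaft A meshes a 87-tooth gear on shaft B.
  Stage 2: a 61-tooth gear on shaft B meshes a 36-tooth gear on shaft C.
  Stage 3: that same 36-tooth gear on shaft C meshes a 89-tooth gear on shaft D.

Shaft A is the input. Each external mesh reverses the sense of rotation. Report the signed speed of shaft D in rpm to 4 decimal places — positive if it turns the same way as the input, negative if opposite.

-397.5754 rpm (opposite to input, |ω| = 397.5754 rpm)

Stage 1 [39T→87T]: ω = 1294.0000×39/87 = 580.0690 rpm, dir flips to −; running = −580.0690
Stage 2 [61T→36T]: ω = 580.0690×61/36 = 982.8946 rpm, dir flips to +; running = +982.8946
Stage 3 [36T→89T]: ω = 982.8946×36/89 = 397.5754 rpm, dir flips to −; running = −397.5754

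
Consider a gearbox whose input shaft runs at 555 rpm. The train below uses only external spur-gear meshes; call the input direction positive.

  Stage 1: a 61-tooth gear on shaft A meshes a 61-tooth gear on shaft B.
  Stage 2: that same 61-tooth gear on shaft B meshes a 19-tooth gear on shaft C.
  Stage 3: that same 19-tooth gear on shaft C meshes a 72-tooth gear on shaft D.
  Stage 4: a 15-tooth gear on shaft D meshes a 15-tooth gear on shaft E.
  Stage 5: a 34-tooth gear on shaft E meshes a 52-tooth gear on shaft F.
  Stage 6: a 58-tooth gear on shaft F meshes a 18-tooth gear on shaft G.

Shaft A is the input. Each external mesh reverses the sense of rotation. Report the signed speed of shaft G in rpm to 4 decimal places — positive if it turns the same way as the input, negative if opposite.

+990.6526 rpm (same as input, |ω| = 990.6526 rpm)

Stage 1 [61T→61T]: ω = 555.0000×61/61 = 555.0000 rpm, dir flips to −; running = −555.0000
Stage 2 [61T→19T]: ω = 555.0000×61/19 = 1781.8421 rpm, dir flips to +; running = +1781.8421
Stage 3 [19T→72T]: ω = 1781.8421×19/72 = 470.2083 rpm, dir flips to −; running = −470.2083
Stage 4 [15T→15T]: ω = 470.2083×15/15 = 470.2083 rpm, dir flips to +; running = +470.2083
Stage 5 [34T→52T]: ω = 470.2083×34/52 = 307.4439 rpm, dir flips to −; running = −307.4439
Stage 6 [58T→18T]: ω = 307.4439×58/18 = 990.6526 rpm, dir flips to +; running = +990.6526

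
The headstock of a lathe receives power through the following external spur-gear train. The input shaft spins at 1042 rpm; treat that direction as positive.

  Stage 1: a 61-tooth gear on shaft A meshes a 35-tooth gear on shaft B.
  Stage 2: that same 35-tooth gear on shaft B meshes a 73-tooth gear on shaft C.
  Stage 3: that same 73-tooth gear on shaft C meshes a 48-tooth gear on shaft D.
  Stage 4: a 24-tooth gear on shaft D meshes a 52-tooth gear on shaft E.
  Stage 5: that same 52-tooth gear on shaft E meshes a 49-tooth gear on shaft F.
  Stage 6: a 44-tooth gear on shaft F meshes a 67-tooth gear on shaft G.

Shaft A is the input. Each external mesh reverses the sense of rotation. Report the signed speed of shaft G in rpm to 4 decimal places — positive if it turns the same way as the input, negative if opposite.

Stage 1 [61T→35T]: ω = 1042.0000×61/35 = 1816.0571 rpm, dir flips to −; running = −1816.0571
Stage 2 [35T→73T]: ω = 1816.0571×35/73 = 870.7123 rpm, dir flips to +; running = +870.7123
Stage 3 [73T→48T]: ω = 870.7123×73/48 = 1324.2083 rpm, dir flips to −; running = −1324.2083
Stage 4 [24T→52T]: ω = 1324.2083×24/52 = 611.1731 rpm, dir flips to +; running = +611.1731
Stage 5 [52T→49T]: ω = 611.1731×52/49 = 648.5918 rpm, dir flips to −; running = −648.5918
Stage 6 [44T→67T]: ω = 648.5918×44/67 = 425.9409 rpm, dir flips to +; running = +425.9409

+425.9409 rpm (same as input, |ω| = 425.9409 rpm)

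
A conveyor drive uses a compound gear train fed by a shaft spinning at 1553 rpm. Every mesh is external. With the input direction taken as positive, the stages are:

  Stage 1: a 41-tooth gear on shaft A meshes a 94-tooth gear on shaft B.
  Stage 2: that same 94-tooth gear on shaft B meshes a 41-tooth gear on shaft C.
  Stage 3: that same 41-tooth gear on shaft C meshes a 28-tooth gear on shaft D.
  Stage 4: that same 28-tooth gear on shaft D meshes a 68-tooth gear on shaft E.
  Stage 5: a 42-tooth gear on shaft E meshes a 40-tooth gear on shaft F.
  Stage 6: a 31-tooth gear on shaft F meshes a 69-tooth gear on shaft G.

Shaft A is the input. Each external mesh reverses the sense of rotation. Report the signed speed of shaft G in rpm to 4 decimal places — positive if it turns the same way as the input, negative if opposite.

Stage 1 [41T→94T]: ω = 1553.0000×41/94 = 677.3723 rpm, dir flips to −; running = −677.3723
Stage 2 [94T→41T]: ω = 677.3723×94/41 = 1553.0000 rpm, dir flips to +; running = +1553.0000
Stage 3 [41T→28T]: ω = 1553.0000×41/28 = 2274.0357 rpm, dir flips to −; running = −2274.0357
Stage 4 [28T→68T]: ω = 2274.0357×28/68 = 936.3676 rpm, dir flips to +; running = +936.3676
Stage 5 [42T→40T]: ω = 936.3676×42/40 = 983.1860 rpm, dir flips to −; running = −983.1860
Stage 6 [31T→69T]: ω = 983.1860×31/69 = 441.7213 rpm, dir flips to +; running = +441.7213

+441.7213 rpm (same as input, |ω| = 441.7213 rpm)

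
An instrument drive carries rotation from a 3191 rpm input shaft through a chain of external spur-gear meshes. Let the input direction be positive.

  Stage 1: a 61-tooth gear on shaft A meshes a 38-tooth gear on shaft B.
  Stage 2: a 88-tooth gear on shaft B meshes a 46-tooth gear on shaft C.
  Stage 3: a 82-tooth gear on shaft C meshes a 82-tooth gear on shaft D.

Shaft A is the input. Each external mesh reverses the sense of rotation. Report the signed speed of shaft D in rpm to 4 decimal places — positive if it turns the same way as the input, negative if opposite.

-9799.3638 rpm (opposite to input, |ω| = 9799.3638 rpm)

Stage 1 [61T→38T]: ω = 3191.0000×61/38 = 5122.3947 rpm, dir flips to −; running = −5122.3947
Stage 2 [88T→46T]: ω = 5122.3947×88/46 = 9799.3638 rpm, dir flips to +; running = +9799.3638
Stage 3 [82T→82T]: ω = 9799.3638×82/82 = 9799.3638 rpm, dir flips to −; running = −9799.3638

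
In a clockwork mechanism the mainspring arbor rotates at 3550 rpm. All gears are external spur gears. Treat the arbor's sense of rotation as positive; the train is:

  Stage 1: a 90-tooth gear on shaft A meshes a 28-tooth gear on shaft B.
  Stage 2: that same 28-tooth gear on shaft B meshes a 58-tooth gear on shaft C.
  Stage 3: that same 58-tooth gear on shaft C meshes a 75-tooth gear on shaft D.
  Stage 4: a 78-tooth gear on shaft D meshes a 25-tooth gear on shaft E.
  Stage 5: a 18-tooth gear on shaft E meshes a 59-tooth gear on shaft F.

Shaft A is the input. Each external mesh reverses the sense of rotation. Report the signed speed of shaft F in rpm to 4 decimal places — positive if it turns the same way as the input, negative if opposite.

Stage 1 [90T→28T]: ω = 3550.0000×90/28 = 11410.7143 rpm, dir flips to −; running = −11410.7143
Stage 2 [28T→58T]: ω = 11410.7143×28/58 = 5508.6207 rpm, dir flips to +; running = +5508.6207
Stage 3 [58T→75T]: ω = 5508.6207×58/75 = 4260.0000 rpm, dir flips to −; running = −4260.0000
Stage 4 [78T→25T]: ω = 4260.0000×78/25 = 13291.2000 rpm, dir flips to +; running = +13291.2000
Stage 5 [18T→59T]: ω = 13291.2000×18/59 = 4054.9424 rpm, dir flips to −; running = −4054.9424

-4054.9424 rpm (opposite to input, |ω| = 4054.9424 rpm)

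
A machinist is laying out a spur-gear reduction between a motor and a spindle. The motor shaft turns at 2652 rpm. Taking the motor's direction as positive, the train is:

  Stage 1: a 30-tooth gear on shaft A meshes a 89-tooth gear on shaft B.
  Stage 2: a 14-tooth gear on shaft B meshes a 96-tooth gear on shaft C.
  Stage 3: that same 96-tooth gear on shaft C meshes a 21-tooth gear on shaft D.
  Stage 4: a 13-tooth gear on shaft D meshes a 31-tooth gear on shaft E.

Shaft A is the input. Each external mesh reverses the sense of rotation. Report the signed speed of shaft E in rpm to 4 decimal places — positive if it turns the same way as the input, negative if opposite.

+249.9166 rpm (same as input, |ω| = 249.9166 rpm)

Stage 1 [30T→89T]: ω = 2652.0000×30/89 = 893.9326 rpm, dir flips to −; running = −893.9326
Stage 2 [14T→96T]: ω = 893.9326×14/96 = 130.3652 rpm, dir flips to +; running = +130.3652
Stage 3 [96T→21T]: ω = 130.3652×96/21 = 595.9551 rpm, dir flips to −; running = −595.9551
Stage 4 [13T→31T]: ω = 595.9551×13/31 = 249.9166 rpm, dir flips to +; running = +249.9166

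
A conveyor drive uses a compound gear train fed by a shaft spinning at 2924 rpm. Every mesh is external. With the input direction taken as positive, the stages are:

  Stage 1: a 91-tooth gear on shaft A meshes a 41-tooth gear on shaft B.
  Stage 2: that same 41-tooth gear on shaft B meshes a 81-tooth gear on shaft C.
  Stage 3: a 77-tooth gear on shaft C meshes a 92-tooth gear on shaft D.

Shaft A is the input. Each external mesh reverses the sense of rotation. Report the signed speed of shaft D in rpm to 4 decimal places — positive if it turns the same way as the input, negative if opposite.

-2749.3918 rpm (opposite to input, |ω| = 2749.3918 rpm)

Stage 1 [91T→41T]: ω = 2924.0000×91/41 = 6489.8537 rpm, dir flips to −; running = −6489.8537
Stage 2 [41T→81T]: ω = 6489.8537×41/81 = 3284.9877 rpm, dir flips to +; running = +3284.9877
Stage 3 [77T→92T]: ω = 3284.9877×77/92 = 2749.3918 rpm, dir flips to −; running = −2749.3918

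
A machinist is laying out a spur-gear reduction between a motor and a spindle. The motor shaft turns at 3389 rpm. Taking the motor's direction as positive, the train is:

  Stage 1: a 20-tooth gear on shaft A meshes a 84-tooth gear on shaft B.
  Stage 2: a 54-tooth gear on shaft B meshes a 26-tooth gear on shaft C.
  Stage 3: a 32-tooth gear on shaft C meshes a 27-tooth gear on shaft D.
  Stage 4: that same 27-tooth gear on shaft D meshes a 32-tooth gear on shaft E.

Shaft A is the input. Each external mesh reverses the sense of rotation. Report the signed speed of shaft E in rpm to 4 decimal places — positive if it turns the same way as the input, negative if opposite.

Stage 1 [20T→84T]: ω = 3389.0000×20/84 = 806.9048 rpm, dir flips to −; running = −806.9048
Stage 2 [54T→26T]: ω = 806.9048×54/26 = 1675.8791 rpm, dir flips to +; running = +1675.8791
Stage 3 [32T→27T]: ω = 1675.8791×32/27 = 1986.2271 rpm, dir flips to −; running = −1986.2271
Stage 4 [27T→32T]: ω = 1986.2271×27/32 = 1675.8791 rpm, dir flips to +; running = +1675.8791

+1675.8791 rpm (same as input, |ω| = 1675.8791 rpm)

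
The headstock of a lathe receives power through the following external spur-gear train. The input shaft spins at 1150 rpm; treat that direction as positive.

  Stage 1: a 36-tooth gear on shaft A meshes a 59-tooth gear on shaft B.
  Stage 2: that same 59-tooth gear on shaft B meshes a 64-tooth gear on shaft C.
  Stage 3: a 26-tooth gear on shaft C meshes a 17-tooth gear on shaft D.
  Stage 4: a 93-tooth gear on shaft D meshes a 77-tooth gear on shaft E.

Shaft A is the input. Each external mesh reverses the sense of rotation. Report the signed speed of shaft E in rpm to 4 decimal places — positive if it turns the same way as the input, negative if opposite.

+1194.9150 rpm (same as input, |ω| = 1194.9150 rpm)

Stage 1 [36T→59T]: ω = 1150.0000×36/59 = 701.6949 rpm, dir flips to −; running = −701.6949
Stage 2 [59T→64T]: ω = 701.6949×59/64 = 646.8750 rpm, dir flips to +; running = +646.8750
Stage 3 [26T→17T]: ω = 646.8750×26/17 = 989.3382 rpm, dir flips to −; running = −989.3382
Stage 4 [93T→77T]: ω = 989.3382×93/77 = 1194.9150 rpm, dir flips to +; running = +1194.9150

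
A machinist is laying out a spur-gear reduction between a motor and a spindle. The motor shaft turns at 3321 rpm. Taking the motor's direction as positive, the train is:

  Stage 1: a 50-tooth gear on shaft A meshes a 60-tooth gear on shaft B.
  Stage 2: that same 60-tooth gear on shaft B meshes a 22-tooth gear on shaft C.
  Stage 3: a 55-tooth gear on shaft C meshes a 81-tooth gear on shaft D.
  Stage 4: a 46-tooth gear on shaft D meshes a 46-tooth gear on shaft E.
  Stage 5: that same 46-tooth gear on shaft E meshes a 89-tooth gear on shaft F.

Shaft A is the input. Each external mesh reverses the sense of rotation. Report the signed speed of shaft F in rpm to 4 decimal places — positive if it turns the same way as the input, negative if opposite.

Stage 1 [50T→60T]: ω = 3321.0000×50/60 = 2767.5000 rpm, dir flips to −; running = −2767.5000
Stage 2 [60T→22T]: ω = 2767.5000×60/22 = 7547.7273 rpm, dir flips to +; running = +7547.7273
Stage 3 [55T→81T]: ω = 7547.7273×55/81 = 5125.0000 rpm, dir flips to −; running = −5125.0000
Stage 4 [46T→46T]: ω = 5125.0000×46/46 = 5125.0000 rpm, dir flips to +; running = +5125.0000
Stage 5 [46T→89T]: ω = 5125.0000×46/89 = 2648.8764 rpm, dir flips to −; running = −2648.8764

-2648.8764 rpm (opposite to input, |ω| = 2648.8764 rpm)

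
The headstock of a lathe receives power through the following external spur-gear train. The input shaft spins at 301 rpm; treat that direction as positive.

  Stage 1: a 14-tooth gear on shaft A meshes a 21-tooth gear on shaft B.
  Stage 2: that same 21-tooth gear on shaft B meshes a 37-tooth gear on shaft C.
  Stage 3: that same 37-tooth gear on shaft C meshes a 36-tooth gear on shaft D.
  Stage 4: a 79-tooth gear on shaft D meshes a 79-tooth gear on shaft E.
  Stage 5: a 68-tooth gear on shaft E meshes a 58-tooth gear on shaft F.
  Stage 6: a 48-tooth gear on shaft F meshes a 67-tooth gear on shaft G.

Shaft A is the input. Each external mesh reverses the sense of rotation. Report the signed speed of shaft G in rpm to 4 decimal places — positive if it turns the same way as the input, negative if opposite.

Stage 1 [14T→21T]: ω = 301.0000×14/21 = 200.6667 rpm, dir flips to −; running = −200.6667
Stage 2 [21T→37T]: ω = 200.6667×21/37 = 113.8919 rpm, dir flips to +; running = +113.8919
Stage 3 [37T→36T]: ω = 113.8919×37/36 = 117.0556 rpm, dir flips to −; running = −117.0556
Stage 4 [79T→79T]: ω = 117.0556×79/79 = 117.0556 rpm, dir flips to +; running = +117.0556
Stage 5 [68T→58T]: ω = 117.0556×68/58 = 137.2375 rpm, dir flips to −; running = −137.2375
Stage 6 [48T→67T]: ω = 137.2375×48/67 = 98.3194 rpm, dir flips to +; running = +98.3194

+98.3194 rpm (same as input, |ω| = 98.3194 rpm)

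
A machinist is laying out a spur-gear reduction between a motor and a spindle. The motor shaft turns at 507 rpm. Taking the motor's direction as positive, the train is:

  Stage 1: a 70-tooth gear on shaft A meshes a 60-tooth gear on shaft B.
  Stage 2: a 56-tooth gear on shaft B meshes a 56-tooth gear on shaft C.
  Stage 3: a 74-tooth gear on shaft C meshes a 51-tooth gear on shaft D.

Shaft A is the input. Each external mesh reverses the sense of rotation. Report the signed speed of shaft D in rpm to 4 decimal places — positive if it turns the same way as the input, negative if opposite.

Stage 1 [70T→60T]: ω = 507.0000×70/60 = 591.5000 rpm, dir flips to −; running = −591.5000
Stage 2 [56T→56T]: ω = 591.5000×56/56 = 591.5000 rpm, dir flips to +; running = +591.5000
Stage 3 [74T→51T]: ω = 591.5000×74/51 = 858.2549 rpm, dir flips to −; running = −858.2549

-858.2549 rpm (opposite to input, |ω| = 858.2549 rpm)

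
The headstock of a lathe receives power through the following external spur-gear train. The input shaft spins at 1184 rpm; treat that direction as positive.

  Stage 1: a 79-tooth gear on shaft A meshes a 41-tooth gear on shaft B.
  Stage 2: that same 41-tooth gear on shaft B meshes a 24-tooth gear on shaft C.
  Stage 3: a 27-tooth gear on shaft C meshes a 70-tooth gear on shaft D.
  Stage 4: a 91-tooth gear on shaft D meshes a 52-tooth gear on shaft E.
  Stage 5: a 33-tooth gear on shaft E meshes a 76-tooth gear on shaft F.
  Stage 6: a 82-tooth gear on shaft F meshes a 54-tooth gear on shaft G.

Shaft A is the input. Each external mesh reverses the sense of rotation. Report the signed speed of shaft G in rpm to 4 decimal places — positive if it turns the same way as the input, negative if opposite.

Stage 1 [79T→41T]: ω = 1184.0000×79/41 = 2281.3659 rpm, dir flips to −; running = −2281.3659
Stage 2 [41T→24T]: ω = 2281.3659×41/24 = 3897.3333 rpm, dir flips to +; running = +3897.3333
Stage 3 [27T→70T]: ω = 3897.3333×27/70 = 1503.2571 rpm, dir flips to −; running = −1503.2571
Stage 4 [91T→52T]: ω = 1503.2571×91/52 = 2630.7000 rpm, dir flips to +; running = +2630.7000
Stage 5 [33T→76T]: ω = 2630.7000×33/76 = 1142.2776 rpm, dir flips to −; running = −1142.2776
Stage 6 [82T→54T]: ω = 1142.2776×82/54 = 1734.5697 rpm, dir flips to +; running = +1734.5697

+1734.5697 rpm (same as input, |ω| = 1734.5697 rpm)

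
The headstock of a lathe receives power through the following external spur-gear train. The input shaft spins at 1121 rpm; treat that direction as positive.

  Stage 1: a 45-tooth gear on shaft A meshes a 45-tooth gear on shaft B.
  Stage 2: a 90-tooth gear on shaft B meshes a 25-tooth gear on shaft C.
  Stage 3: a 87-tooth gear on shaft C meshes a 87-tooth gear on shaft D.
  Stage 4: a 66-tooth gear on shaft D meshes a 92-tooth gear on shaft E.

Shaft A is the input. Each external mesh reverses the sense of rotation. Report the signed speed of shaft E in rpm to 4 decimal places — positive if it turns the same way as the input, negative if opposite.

+2895.1043 rpm (same as input, |ω| = 2895.1043 rpm)

Stage 1 [45T→45T]: ω = 1121.0000×45/45 = 1121.0000 rpm, dir flips to −; running = −1121.0000
Stage 2 [90T→25T]: ω = 1121.0000×90/25 = 4035.6000 rpm, dir flips to +; running = +4035.6000
Stage 3 [87T→87T]: ω = 4035.6000×87/87 = 4035.6000 rpm, dir flips to −; running = −4035.6000
Stage 4 [66T→92T]: ω = 4035.6000×66/92 = 2895.1043 rpm, dir flips to +; running = +2895.1043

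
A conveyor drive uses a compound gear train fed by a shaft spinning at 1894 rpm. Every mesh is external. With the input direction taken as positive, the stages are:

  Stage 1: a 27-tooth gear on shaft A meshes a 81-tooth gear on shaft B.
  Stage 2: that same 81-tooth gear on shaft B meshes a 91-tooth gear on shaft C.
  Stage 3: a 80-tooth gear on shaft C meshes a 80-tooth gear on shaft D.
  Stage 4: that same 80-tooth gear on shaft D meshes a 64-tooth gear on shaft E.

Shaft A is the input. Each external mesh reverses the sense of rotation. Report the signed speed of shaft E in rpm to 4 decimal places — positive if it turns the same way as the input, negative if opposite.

Stage 1 [27T→81T]: ω = 1894.0000×27/81 = 631.3333 rpm, dir flips to −; running = −631.3333
Stage 2 [81T→91T]: ω = 631.3333×81/91 = 561.9560 rpm, dir flips to +; running = +561.9560
Stage 3 [80T→80T]: ω = 561.9560×80/80 = 561.9560 rpm, dir flips to −; running = −561.9560
Stage 4 [80T→64T]: ω = 561.9560×80/64 = 702.4451 rpm, dir flips to +; running = +702.4451

+702.4451 rpm (same as input, |ω| = 702.4451 rpm)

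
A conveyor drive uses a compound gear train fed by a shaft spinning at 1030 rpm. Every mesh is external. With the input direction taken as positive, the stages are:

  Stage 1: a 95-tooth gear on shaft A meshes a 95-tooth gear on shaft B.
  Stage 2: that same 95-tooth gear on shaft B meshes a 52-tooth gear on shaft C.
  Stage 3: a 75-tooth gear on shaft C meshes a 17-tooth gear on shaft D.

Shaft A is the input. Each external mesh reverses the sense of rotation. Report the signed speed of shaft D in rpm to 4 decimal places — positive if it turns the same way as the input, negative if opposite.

-8301.7534 rpm (opposite to input, |ω| = 8301.7534 rpm)

Stage 1 [95T→95T]: ω = 1030.0000×95/95 = 1030.0000 rpm, dir flips to −; running = −1030.0000
Stage 2 [95T→52T]: ω = 1030.0000×95/52 = 1881.7308 rpm, dir flips to +; running = +1881.7308
Stage 3 [75T→17T]: ω = 1881.7308×75/17 = 8301.7534 rpm, dir flips to −; running = −8301.7534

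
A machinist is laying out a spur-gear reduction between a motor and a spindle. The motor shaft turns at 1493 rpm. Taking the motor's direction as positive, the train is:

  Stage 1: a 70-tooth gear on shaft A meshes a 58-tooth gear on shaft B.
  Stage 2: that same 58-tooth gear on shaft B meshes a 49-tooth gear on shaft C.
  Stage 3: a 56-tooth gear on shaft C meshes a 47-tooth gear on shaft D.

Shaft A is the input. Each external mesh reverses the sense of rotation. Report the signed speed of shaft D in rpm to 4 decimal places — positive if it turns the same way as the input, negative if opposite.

Stage 1 [70T→58T]: ω = 1493.0000×70/58 = 1801.8966 rpm, dir flips to −; running = −1801.8966
Stage 2 [58T→49T]: ω = 1801.8966×58/49 = 2132.8571 rpm, dir flips to +; running = +2132.8571
Stage 3 [56T→47T]: ω = 2132.8571×56/47 = 2541.2766 rpm, dir flips to −; running = −2541.2766

-2541.2766 rpm (opposite to input, |ω| = 2541.2766 rpm)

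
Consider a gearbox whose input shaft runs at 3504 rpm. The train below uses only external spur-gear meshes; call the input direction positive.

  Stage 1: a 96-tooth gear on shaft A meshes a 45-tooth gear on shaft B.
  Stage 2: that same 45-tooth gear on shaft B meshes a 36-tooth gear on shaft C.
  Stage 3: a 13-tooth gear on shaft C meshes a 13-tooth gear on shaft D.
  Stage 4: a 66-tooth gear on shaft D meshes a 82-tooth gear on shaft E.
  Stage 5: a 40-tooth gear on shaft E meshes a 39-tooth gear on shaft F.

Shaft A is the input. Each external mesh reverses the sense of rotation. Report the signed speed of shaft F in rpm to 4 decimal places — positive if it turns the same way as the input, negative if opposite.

-7713.6210 rpm (opposite to input, |ω| = 7713.6210 rpm)

Stage 1 [96T→45T]: ω = 3504.0000×96/45 = 7475.2000 rpm, dir flips to −; running = −7475.2000
Stage 2 [45T→36T]: ω = 7475.2000×45/36 = 9344.0000 rpm, dir flips to +; running = +9344.0000
Stage 3 [13T→13T]: ω = 9344.0000×13/13 = 9344.0000 rpm, dir flips to −; running = −9344.0000
Stage 4 [66T→82T]: ω = 9344.0000×66/82 = 7520.7805 rpm, dir flips to +; running = +7520.7805
Stage 5 [40T→39T]: ω = 7520.7805×40/39 = 7713.6210 rpm, dir flips to −; running = −7713.6210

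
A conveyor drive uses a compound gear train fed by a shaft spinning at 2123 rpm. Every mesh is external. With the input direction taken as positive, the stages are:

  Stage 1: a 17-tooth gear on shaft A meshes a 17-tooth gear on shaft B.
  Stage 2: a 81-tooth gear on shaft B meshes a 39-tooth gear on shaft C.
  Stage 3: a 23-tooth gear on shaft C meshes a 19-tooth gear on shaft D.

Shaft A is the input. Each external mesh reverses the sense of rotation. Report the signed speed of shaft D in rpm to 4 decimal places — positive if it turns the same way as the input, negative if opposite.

Stage 1 [17T→17T]: ω = 2123.0000×17/17 = 2123.0000 rpm, dir flips to −; running = −2123.0000
Stage 2 [81T→39T]: ω = 2123.0000×81/39 = 4409.3077 rpm, dir flips to +; running = +4409.3077
Stage 3 [23T→19T]: ω = 4409.3077×23/19 = 5337.5830 rpm, dir flips to −; running = −5337.5830

-5337.5830 rpm (opposite to input, |ω| = 5337.5830 rpm)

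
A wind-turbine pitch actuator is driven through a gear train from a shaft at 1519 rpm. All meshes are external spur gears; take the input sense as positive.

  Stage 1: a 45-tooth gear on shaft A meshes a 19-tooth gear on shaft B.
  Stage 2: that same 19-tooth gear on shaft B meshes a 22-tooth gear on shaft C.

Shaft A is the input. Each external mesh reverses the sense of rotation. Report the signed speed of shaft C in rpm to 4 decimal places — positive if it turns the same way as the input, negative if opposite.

Stage 1 [45T→19T]: ω = 1519.0000×45/19 = 3597.6316 rpm, dir flips to −; running = −3597.6316
Stage 2 [19T→22T]: ω = 3597.6316×19/22 = 3107.0455 rpm, dir flips to +; running = +3107.0455

+3107.0455 rpm (same as input, |ω| = 3107.0455 rpm)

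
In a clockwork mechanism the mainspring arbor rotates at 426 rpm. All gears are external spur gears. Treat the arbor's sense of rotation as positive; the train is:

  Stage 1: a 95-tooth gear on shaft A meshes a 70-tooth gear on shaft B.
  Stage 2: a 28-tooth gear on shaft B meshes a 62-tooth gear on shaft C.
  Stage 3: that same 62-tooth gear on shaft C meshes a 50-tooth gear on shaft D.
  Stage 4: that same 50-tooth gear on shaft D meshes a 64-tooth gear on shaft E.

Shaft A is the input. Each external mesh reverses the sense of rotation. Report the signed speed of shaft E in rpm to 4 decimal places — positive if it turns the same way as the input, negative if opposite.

Stage 1 [95T→70T]: ω = 426.0000×95/70 = 578.1429 rpm, dir flips to −; running = −578.1429
Stage 2 [28T→62T]: ω = 578.1429×28/62 = 261.0968 rpm, dir flips to +; running = +261.0968
Stage 3 [62T→50T]: ω = 261.0968×62/50 = 323.7600 rpm, dir flips to −; running = −323.7600
Stage 4 [50T→64T]: ω = 323.7600×50/64 = 252.9375 rpm, dir flips to +; running = +252.9375

+252.9375 rpm (same as input, |ω| = 252.9375 rpm)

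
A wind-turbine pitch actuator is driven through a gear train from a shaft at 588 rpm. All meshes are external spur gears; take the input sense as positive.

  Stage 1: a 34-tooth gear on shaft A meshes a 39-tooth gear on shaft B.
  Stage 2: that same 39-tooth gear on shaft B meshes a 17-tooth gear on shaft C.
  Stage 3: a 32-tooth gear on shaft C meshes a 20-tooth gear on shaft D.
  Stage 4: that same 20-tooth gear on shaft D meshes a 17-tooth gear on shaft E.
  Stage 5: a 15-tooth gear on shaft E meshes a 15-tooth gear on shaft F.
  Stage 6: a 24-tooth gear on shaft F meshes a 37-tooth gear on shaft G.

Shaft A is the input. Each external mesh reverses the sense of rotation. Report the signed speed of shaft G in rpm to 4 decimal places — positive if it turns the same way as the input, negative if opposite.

Stage 1 [34T→39T]: ω = 588.0000×34/39 = 512.6154 rpm, dir flips to −; running = −512.6154
Stage 2 [39T→17T]: ω = 512.6154×39/17 = 1176.0000 rpm, dir flips to +; running = +1176.0000
Stage 3 [32T→20T]: ω = 1176.0000×32/20 = 1881.6000 rpm, dir flips to −; running = −1881.6000
Stage 4 [20T→17T]: ω = 1881.6000×20/17 = 2213.6471 rpm, dir flips to +; running = +2213.6471
Stage 5 [15T→15T]: ω = 2213.6471×15/15 = 2213.6471 rpm, dir flips to −; running = −2213.6471
Stage 6 [24T→37T]: ω = 2213.6471×24/37 = 1435.8792 rpm, dir flips to +; running = +1435.8792

+1435.8792 rpm (same as input, |ω| = 1435.8792 rpm)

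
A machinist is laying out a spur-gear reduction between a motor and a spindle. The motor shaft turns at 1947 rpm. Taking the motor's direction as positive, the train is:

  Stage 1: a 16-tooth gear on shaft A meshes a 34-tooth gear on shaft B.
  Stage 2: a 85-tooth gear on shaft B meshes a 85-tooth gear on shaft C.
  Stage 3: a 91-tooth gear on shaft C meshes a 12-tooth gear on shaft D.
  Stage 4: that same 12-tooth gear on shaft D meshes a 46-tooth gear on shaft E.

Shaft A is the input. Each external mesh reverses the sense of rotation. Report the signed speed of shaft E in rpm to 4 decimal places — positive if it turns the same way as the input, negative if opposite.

Stage 1 [16T→34T]: ω = 1947.0000×16/34 = 916.2353 rpm, dir flips to −; running = −916.2353
Stage 2 [85T→85T]: ω = 916.2353×85/85 = 916.2353 rpm, dir flips to +; running = +916.2353
Stage 3 [91T→12T]: ω = 916.2353×91/12 = 6948.1176 rpm, dir flips to −; running = −6948.1176
Stage 4 [12T→46T]: ω = 6948.1176×12/46 = 1812.5524 rpm, dir flips to +; running = +1812.5524

+1812.5524 rpm (same as input, |ω| = 1812.5524 rpm)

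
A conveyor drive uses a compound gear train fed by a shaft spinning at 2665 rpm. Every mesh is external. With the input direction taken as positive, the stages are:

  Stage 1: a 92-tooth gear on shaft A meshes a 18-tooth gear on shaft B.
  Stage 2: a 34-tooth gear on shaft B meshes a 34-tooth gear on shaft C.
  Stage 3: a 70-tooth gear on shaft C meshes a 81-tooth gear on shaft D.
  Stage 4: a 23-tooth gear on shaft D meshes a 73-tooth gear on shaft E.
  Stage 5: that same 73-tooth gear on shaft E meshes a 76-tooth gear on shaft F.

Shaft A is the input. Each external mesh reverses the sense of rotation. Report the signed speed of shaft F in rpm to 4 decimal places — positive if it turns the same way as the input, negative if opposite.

Stage 1 [92T→18T]: ω = 2665.0000×92/18 = 13621.1111 rpm, dir flips to −; running = −13621.1111
Stage 2 [34T→34T]: ω = 13621.1111×34/34 = 13621.1111 rpm, dir flips to +; running = +13621.1111
Stage 3 [70T→81T]: ω = 13621.1111×70/81 = 11771.3306 rpm, dir flips to −; running = −11771.3306
Stage 4 [23T→73T]: ω = 11771.3306×23/73 = 3708.7754 rpm, dir flips to +; running = +3708.7754
Stage 5 [73T→76T]: ω = 3708.7754×73/76 = 3562.3764 rpm, dir flips to −; running = −3562.3764

-3562.3764 rpm (opposite to input, |ω| = 3562.3764 rpm)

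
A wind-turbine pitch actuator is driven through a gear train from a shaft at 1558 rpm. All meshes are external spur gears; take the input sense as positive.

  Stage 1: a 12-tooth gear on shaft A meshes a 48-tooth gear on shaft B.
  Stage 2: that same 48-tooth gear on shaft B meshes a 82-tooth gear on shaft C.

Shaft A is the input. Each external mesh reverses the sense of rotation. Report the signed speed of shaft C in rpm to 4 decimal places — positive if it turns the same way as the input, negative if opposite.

+228.0000 rpm (same as input, |ω| = 228.0000 rpm)

Stage 1 [12T→48T]: ω = 1558.0000×12/48 = 389.5000 rpm, dir flips to −; running = −389.5000
Stage 2 [48T→82T]: ω = 389.5000×48/82 = 228.0000 rpm, dir flips to +; running = +228.0000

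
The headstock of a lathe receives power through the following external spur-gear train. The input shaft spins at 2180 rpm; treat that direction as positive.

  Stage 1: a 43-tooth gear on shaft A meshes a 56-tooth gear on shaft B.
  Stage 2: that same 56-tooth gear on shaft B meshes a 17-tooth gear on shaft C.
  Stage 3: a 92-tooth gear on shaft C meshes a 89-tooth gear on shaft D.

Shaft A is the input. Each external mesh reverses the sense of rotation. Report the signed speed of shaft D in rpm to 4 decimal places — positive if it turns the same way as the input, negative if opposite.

Stage 1 [43T→56T]: ω = 2180.0000×43/56 = 1673.9286 rpm, dir flips to −; running = −1673.9286
Stage 2 [56T→17T]: ω = 1673.9286×56/17 = 5514.1176 rpm, dir flips to +; running = +5514.1176
Stage 3 [92T→89T]: ω = 5514.1176×92/89 = 5699.9868 rpm, dir flips to −; running = −5699.9868

-5699.9868 rpm (opposite to input, |ω| = 5699.9868 rpm)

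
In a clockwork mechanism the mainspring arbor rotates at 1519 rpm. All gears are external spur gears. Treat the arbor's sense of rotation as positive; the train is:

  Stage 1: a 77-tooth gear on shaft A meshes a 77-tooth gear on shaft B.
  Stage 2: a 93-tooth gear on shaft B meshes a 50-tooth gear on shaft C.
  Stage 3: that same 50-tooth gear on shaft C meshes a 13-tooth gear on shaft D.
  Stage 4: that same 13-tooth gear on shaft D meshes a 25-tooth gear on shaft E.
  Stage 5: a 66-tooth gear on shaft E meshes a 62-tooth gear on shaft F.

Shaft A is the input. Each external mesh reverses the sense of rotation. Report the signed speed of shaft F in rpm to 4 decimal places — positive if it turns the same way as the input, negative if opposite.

-6015.2400 rpm (opposite to input, |ω| = 6015.2400 rpm)

Stage 1 [77T→77T]: ω = 1519.0000×77/77 = 1519.0000 rpm, dir flips to −; running = −1519.0000
Stage 2 [93T→50T]: ω = 1519.0000×93/50 = 2825.3400 rpm, dir flips to +; running = +2825.3400
Stage 3 [50T→13T]: ω = 2825.3400×50/13 = 10866.6923 rpm, dir flips to −; running = −10866.6923
Stage 4 [13T→25T]: ω = 10866.6923×13/25 = 5650.6800 rpm, dir flips to +; running = +5650.6800
Stage 5 [66T→62T]: ω = 5650.6800×66/62 = 6015.2400 rpm, dir flips to −; running = −6015.2400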